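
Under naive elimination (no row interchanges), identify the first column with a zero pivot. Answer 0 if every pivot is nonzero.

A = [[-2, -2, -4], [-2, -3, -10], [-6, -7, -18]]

Naive forward elimination:
R2 <- R2 - (1)*R1:  [  0  -1  -6 ]
R3 <- R3 - (3)*R1:  [  0  -1  -6 ]
R3 <- R3 - (1)*R2:  [ 0  0  0 ]
Matrix at this point:
[ -2  -2  -4 ]
[  0  -1  -6 ]
[  0   0   0 ]
Pivot entry (3,3) in the last row is zero and there are no rows below to swap with -> zero pivot in column 3 (A is singular).

first zero-pivot column = 3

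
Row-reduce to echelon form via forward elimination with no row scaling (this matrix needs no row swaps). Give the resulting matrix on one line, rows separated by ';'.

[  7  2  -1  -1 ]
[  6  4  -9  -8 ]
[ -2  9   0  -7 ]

REF = [7 2 -1 -1; 0 16/7 -57/7 -50/7; 0 0 541/16 181/8]

Forward elimination:
R2 <- R2 - (6/7)*R1:  [     0   16/7  -57/7  -50/7 ]
R3 <- R3 - (-2/7)*R1:  [     0   67/7   -2/7  -51/7 ]
R3 <- R3 - (67/16)*R2:  [      0       0  541/16   181/8 ]
Row echelon form:
[ 7     2      -1     -1 ]
[ 0  16/7   -57/7  -50/7 ]
[ 0     0  541/16  181/8 ]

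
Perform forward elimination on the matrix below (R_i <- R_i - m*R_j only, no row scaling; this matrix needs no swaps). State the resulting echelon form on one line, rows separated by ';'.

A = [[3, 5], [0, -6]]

REF = [3 5; 0 -6]

Forward elimination:
Row echelon form:
[ 3   5 ]
[ 0  -6 ]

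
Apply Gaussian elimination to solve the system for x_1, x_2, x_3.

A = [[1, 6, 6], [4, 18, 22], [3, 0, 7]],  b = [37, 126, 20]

Forward elimination on [A|b]:
R2 <- R2 - (4)*R1:  [   0   -6   -2  -22 ]
R3 <- R3 - (3)*R1:  [   0  -18  -11  -91 ]
R3 <- R3 - (3)*R2:  [   0    0   -5  -25 ]
Row echelon form:
[ 1   6   6  |   37 ]
[ 0  -6  -2  |  -22 ]
[ 0   0  -5  |  -25 ]
Back-substitution:
x_3 = (-25) / -5 = 5
x_2 = (-22 - (-2)*(5)) / -6 = 2
x_1 = (37 - (6)*(2) - (6)*(5)) / 1 = -5

(-5, 2, 5)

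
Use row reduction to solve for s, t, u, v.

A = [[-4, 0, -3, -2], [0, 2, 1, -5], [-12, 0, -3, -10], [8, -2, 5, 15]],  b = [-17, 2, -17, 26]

(1, -4, 5, -1)

Forward elimination on [A|b]:
R3 <- R3 - (3)*R1:  [  0   0   6  -4  34 ]
R4 <- R4 - (-2)*R1:  [  0  -2  -1  11  -8 ]
R4 <- R4 - (-1)*R2:  [  0   0   0   6  -6 ]
Row echelon form:
[ -4  0  -3  -2  |  -17 ]
[  0  2   1  -5  |    2 ]
[  0  0   6  -4  |   34 ]
[  0  0   0   6  |   -6 ]
Back-substitution:
v = (-6) / 6 = -1
u = (34 - (-4)*(-1)) / 6 = 5
t = (2 - (1)*(5) - (-5)*(-1)) / 2 = -4
s = (-17 - (-3)*(5) - (-2)*(-1)) / -4 = 1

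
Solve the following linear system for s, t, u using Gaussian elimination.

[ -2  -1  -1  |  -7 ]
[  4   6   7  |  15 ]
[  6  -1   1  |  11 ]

Forward elimination on [A|b]:
R2 <- R2 - (-2)*R1:  [ 0  4  5  1 ]
R3 <- R3 - (-3)*R1:  [   0   -4   -2  -10 ]
R3 <- R3 - (-1)*R2:  [  0   0   3  -9 ]
Row echelon form:
[ -2  -1  -1  |  -7 ]
[  0   4   5  |   1 ]
[  0   0   3  |  -9 ]
Back-substitution:
u = (-9) / 3 = -3
t = (1 - (5)*(-3)) / 4 = 4
s = (-7 - (-1)*(4) - (-1)*(-3)) / -2 = 3

(3, 4, -3)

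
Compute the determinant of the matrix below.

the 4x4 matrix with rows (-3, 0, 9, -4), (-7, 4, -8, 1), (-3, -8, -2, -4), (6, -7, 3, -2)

Forward elimination:
R2 <- R2 - (7/3)*R1:  [    0     4   -29  31/3 ]
R3 <- R3 - (1)*R1:  [   0   -8  -11    0 ]
R4 <- R4 - (-2)*R1:  [   0   -7   21  -10 ]
R3 <- R3 - (-2)*R2:  [    0     0   -69  62/3 ]
R4 <- R4 - (-7/4)*R2:  [      0       0  -119/4   97/12 ]
R4 <- R4 - (119/276)*R3:  [        0         0         0  -685/828 ]
Upper-triangular form:
[ -3  0    9        -4 ]
[  0  4  -29      31/3 ]
[  0  0  -69      62/3 ]
[  0  0    0  -685/828 ]
det(A) = (-1)^0 * (-3) * (4) * (-69) * (-685/828) = -685  (0 row swaps -> sign +1)

det(A) = -685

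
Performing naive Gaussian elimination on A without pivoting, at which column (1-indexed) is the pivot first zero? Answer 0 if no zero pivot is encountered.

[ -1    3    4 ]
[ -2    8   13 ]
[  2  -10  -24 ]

first zero-pivot column = 0

Naive forward elimination:
R2 <- R2 - (2)*R1:  [ 0  2  5 ]
R3 <- R3 - (-2)*R1:  [   0   -4  -16 ]
R3 <- R3 - (-2)*R2:  [  0   0  -6 ]
All pivots nonzero; naive elimination completes without hitting a zero pivot.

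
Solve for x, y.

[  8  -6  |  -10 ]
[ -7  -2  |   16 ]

(-2, -1)

Forward elimination on [A|b]:
R2 <- R2 - (-7/8)*R1:  [     0  -29/4   29/4 ]
Row echelon form:
[ 8     -6  |   -10 ]
[ 0  -29/4  |  29/4 ]
Back-substitution:
y = (29/4) / (-29/4) = -1
x = (-10 - (-6)*(-1)) / 8 = -2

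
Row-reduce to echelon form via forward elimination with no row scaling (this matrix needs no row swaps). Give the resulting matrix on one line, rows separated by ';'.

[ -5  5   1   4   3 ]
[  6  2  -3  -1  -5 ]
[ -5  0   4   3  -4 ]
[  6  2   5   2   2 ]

REF = [-5 5 1 4 3; 0 8 -9/5 19/5 -7/5; 0 0 15/8 11/8 -63/8; 0 0 0 -43/15 203/5]

Forward elimination:
R2 <- R2 - (-6/5)*R1:  [    0     8  -9/5  19/5  -7/5 ]
R3 <- R3 - (1)*R1:  [  0  -5   3  -1  -7 ]
R4 <- R4 - (-6/5)*R1:  [    0     8  31/5  34/5  28/5 ]
R3 <- R3 - (-5/8)*R2:  [     0      0   15/8   11/8  -63/8 ]
R4 <- R4 - (1)*R2:  [ 0  0  8  3  7 ]
R4 <- R4 - (64/15)*R3:  [      0       0       0  -43/15   203/5 ]
Row echelon form:
[ -5  5     1       4      3 ]
[  0  8  -9/5    19/5   -7/5 ]
[  0  0  15/8    11/8  -63/8 ]
[  0  0     0  -43/15  203/5 ]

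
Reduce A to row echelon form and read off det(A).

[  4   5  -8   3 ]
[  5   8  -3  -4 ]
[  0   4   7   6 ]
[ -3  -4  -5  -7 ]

Forward elimination:
R2 <- R2 - (5/4)*R1:  [     0    7/4      7  -31/4 ]
R4 <- R4 - (-3/4)*R1:  [     0   -1/4    -11  -19/4 ]
R3 <- R3 - (16/7)*R2:  [     0      0     -9  166/7 ]
R4 <- R4 - (-1/7)*R2:  [     0      0    -10  -41/7 ]
R4 <- R4 - (10/9)*R3:  [        0         0         0  -2029/63 ]
Upper-triangular form:
[ 4    5  -8         3 ]
[ 0  7/4   7     -31/4 ]
[ 0    0  -9     166/7 ]
[ 0    0   0  -2029/63 ]
det(A) = (-1)^0 * (4) * (7/4) * (-9) * (-2029/63) = 2029  (0 row swaps -> sign +1)

det(A) = 2029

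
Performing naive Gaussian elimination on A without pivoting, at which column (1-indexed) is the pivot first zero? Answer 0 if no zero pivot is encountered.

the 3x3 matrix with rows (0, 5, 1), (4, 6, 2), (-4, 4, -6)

Naive forward elimination:
Pivot entry (1,1) is zero but row 2 has 4 in column 1 -> naive elimination stops; a row interchange (e.g. R1 <-> R2) would be required here.

first zero-pivot column = 1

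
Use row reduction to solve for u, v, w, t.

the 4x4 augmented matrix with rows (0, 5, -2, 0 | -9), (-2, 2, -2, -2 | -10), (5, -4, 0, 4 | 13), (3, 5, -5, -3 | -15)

(1, -1, 2, 1)

Forward elimination on [A|b]:
R1 <-> R2   (pivot in column 1 was zero)
[ -2   2  -2  -2  -10 ]
[  0   5  -2   0   -9 ]
[  5  -4   0   4   13 ]
[  3   5  -5  -3  -15 ]
R3 <- R3 - (-5/2)*R1:  [   0    1   -5   -1  -12 ]
R4 <- R4 - (-3/2)*R1:  [   0    8   -8   -6  -30 ]
R3 <- R3 - (1/5)*R2:  [     0      0  -23/5     -1  -51/5 ]
R4 <- R4 - (8/5)*R2:  [     0      0  -24/5     -6  -78/5 ]
R4 <- R4 - (24/23)*R3:  [       0        0        0  -114/23  -114/23 ]
Row echelon form:
[ -2  2     -2       -2  |      -10 ]
[  0  5     -2        0  |       -9 ]
[  0  0  -23/5       -1  |    -51/5 ]
[  0  0      0  -114/23  |  -114/23 ]
Back-substitution:
t = (-114/23) / (-114/23) = 1
w = (-51/5 - (-1)*(1)) / (-23/5) = 2
v = (-9 - (-2)*(2)) / 5 = -1
u = (-10 - (2)*(-1) - (-2)*(2) - (-2)*(1)) / -2 = 1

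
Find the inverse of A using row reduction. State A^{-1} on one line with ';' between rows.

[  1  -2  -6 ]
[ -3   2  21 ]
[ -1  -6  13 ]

Gauss-Jordan on [A | I]:
R2 <- R2 - (-3)*R1:  [  0  -4   3  |   3   1   0 ]
R3 <- R3 - (-1)*R1:  [  0  -8   7  |   1   0   1 ]
R2 <- (1/-4)*R2:  [    0     1  -3/4  |  -3/4  -1/4     0 ]
R1 <- R1 - (-2)*R2:  [     1      0  -15/2  |   -1/2   -1/2      0 ]
R3 <- R3 - (-8)*R2:  [  0   0   1  |  -5  -2   1 ]
R1 <- R1 - (-15/2)*R3:  [     1      0      0  |    -38  -31/2   15/2 ]
R2 <- R2 - (-3/4)*R3:  [    0     1     0  |  -9/2  -7/4   3/4 ]
Right block of [I | A^{-1}] is the inverse:
[  -38  -31/2  15/2 ]
[ -9/2   -7/4   3/4 ]
[   -5     -2     1 ]

inverse = [-38 -31/2 15/2; -9/2 -7/4 3/4; -5 -2 1]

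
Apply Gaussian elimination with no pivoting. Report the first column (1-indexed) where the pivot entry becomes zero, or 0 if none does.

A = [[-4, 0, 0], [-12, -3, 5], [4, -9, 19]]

first zero-pivot column = 0

Naive forward elimination:
R2 <- R2 - (3)*R1:  [  0  -3   5 ]
R3 <- R3 - (-1)*R1:  [  0  -9  19 ]
R3 <- R3 - (3)*R2:  [ 0  0  4 ]
All pivots nonzero; naive elimination completes without hitting a zero pivot.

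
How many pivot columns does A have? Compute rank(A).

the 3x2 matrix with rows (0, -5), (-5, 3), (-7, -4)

rank(A) = 2

Row reduction:
R1 <-> R2   (pivot in column 1 was zero)
[ -5   3 ]
[  0  -5 ]
[ -7  -4 ]
R3 <- R3 - (7/5)*R1:  [     0  -41/5 ]
R3 <- R3 - (41/25)*R2:  [ 0  0 ]
Row echelon form:
[ -5   3 ]
[  0  -5 ]
[  0   0 ]
Nonzero rows / pivot columns: 2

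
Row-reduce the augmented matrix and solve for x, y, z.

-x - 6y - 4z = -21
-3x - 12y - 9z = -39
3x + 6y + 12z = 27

(-5, 3, 2)

Forward elimination on [A|b]:
R2 <- R2 - (3)*R1:  [  0   6   3  24 ]
R3 <- R3 - (-3)*R1:  [   0  -12    0  -36 ]
R3 <- R3 - (-2)*R2:  [  0   0   6  12 ]
Row echelon form:
[ -1  -6  -4  |  -21 ]
[  0   6   3  |   24 ]
[  0   0   6  |   12 ]
Back-substitution:
z = (12) / 6 = 2
y = (24 - (3)*(2)) / 6 = 3
x = (-21 - (-6)*(3) - (-4)*(2)) / -1 = -5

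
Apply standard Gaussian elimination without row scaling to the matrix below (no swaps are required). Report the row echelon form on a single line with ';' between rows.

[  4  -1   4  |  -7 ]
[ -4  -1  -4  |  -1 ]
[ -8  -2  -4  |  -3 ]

Forward elimination:
R2 <- R2 - (-1)*R1:  [  0  -2   0  -8 ]
R3 <- R3 - (-2)*R1:  [   0   -4    4  -17 ]
R3 <- R3 - (2)*R2:  [  0   0   4  -1 ]
Row echelon form:
[ 4  -1  4  |  -7 ]
[ 0  -2  0  |  -8 ]
[ 0   0  4  |  -1 ]

REF = [4 -1 4 -7; 0 -2 0 -8; 0 0 4 -1]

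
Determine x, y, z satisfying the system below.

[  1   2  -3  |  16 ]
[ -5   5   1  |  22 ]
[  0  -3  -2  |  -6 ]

(-1, 4, -3)

Forward elimination on [A|b]:
R2 <- R2 - (-5)*R1:  [   0   15  -14  102 ]
R3 <- R3 - (-1/5)*R2:  [     0      0  -24/5   72/5 ]
Row echelon form:
[ 1   2     -3  |    16 ]
[ 0  15    -14  |   102 ]
[ 0   0  -24/5  |  72/5 ]
Back-substitution:
z = (72/5) / (-24/5) = -3
y = (102 - (-14)*(-3)) / 15 = 4
x = (16 - (2)*(4) - (-3)*(-3)) / 1 = -1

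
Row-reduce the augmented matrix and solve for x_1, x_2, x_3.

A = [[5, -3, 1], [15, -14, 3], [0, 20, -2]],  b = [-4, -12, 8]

(0, 0, -4)

Forward elimination on [A|b]:
R2 <- R2 - (3)*R1:  [  0  -5   0   0 ]
R3 <- R3 - (-4)*R2:  [  0   0  -2   8 ]
Row echelon form:
[ 5  -3   1  |  -4 ]
[ 0  -5   0  |   0 ]
[ 0   0  -2  |   8 ]
Back-substitution:
x_3 = (8) / -2 = -4
x_2 = (0) / -5 = 0
x_1 = (-4 - (-3)*(0) - (1)*(-4)) / 5 = 0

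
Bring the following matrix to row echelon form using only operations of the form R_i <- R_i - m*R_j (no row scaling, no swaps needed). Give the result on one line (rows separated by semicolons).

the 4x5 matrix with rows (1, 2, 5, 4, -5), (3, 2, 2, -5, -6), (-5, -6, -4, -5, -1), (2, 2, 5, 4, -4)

Forward elimination:
R2 <- R2 - (3)*R1:  [   0   -4  -13  -17    9 ]
R3 <- R3 - (-5)*R1:  [   0    4   21   15  -26 ]
R4 <- R4 - (2)*R1:  [  0  -2  -5  -4   6 ]
R3 <- R3 - (-1)*R2:  [   0    0    8   -2  -17 ]
R4 <- R4 - (1/2)*R2:  [   0    0  3/2  9/2  3/2 ]
R4 <- R4 - (3/16)*R3:  [     0      0      0   39/8  75/16 ]
Row echelon form:
[ 1   2    5     4     -5 ]
[ 0  -4  -13   -17      9 ]
[ 0   0    8    -2    -17 ]
[ 0   0    0  39/8  75/16 ]

REF = [1 2 5 4 -5; 0 -4 -13 -17 9; 0 0 8 -2 -17; 0 0 0 39/8 75/16]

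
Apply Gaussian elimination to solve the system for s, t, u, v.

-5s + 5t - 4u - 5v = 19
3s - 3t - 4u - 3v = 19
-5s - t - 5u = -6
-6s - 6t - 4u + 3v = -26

Forward elimination on [A|b]:
R2 <- R2 - (-3/5)*R1:  [     0      0  -32/5     -6  152/5 ]
R3 <- R3 - (1)*R1:  [   0   -6   -1    5  -25 ]
R4 <- R4 - (6/5)*R1:  [      0     -12     4/5       9  -244/5 ]
R2 <-> R3   (pivot in column 2 was zero)
[ -5    5     -4  -5      19 ]
[  0   -6     -1   5     -25 ]
[  0    0  -32/5  -6   152/5 ]
[  0  -12    4/5   9  -244/5 ]
R4 <- R4 - (2)*R2:  [    0     0  14/5    -1   6/5 ]
R4 <- R4 - (-7/16)*R3:  [     0      0      0  -29/8   29/2 ]
Row echelon form:
[ -5   5     -4     -5  |     19 ]
[  0  -6     -1      5  |    -25 ]
[  0   0  -32/5     -6  |  152/5 ]
[  0   0      0  -29/8  |   29/2 ]
Back-substitution:
v = (29/2) / (-29/8) = -4
u = (152/5 - (-6)*(-4)) / (-32/5) = -1
t = (-25 - (-1)*(-1) - (5)*(-4)) / -6 = 1
s = (19 - (5)*(1) - (-4)*(-1) - (-5)*(-4)) / -5 = 2

(2, 1, -1, -4)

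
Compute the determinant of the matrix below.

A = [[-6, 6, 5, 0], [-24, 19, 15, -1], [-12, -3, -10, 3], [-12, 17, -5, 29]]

Forward elimination:
R2 <- R2 - (4)*R1:  [  0  -5  -5  -1 ]
R3 <- R3 - (2)*R1:  [   0  -15  -20    3 ]
R4 <- R4 - (2)*R1:  [   0    5  -15   29 ]
R3 <- R3 - (3)*R2:  [  0   0  -5   6 ]
R4 <- R4 - (-1)*R2:  [   0    0  -20   28 ]
R4 <- R4 - (4)*R3:  [ 0  0  0  4 ]
Upper-triangular form:
[ -6   6   5   0 ]
[  0  -5  -5  -1 ]
[  0   0  -5   6 ]
[  0   0   0   4 ]
det(A) = (-1)^0 * (-6) * (-5) * (-5) * (4) = -600  (0 row swaps -> sign +1)

det(A) = -600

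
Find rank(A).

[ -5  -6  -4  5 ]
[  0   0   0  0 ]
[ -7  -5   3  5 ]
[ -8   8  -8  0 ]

Row reduction:
R3 <- R3 - (7/5)*R1:  [    0  17/5  43/5    -2 ]
R4 <- R4 - (8/5)*R1:  [    0  88/5  -8/5    -8 ]
R2 <-> R3   (pivot in column 2 was zero)
[ -5    -6    -4   5 ]
[  0  17/5  43/5  -2 ]
[  0     0     0   0 ]
[  0  88/5  -8/5  -8 ]
R4 <- R4 - (88/17)*R2:  [       0        0  -784/17    40/17 ]
R3 <-> R4   (pivot in column 3 was zero)
[ -5    -6       -4      5 ]
[  0  17/5     43/5     -2 ]
[  0     0  -784/17  40/17 ]
[  0     0        0      0 ]
Row echelon form:
[ -5    -6       -4      5 ]
[  0  17/5     43/5     -2 ]
[  0     0  -784/17  40/17 ]
[  0     0        0      0 ]
Nonzero rows / pivot columns: 3

rank(A) = 3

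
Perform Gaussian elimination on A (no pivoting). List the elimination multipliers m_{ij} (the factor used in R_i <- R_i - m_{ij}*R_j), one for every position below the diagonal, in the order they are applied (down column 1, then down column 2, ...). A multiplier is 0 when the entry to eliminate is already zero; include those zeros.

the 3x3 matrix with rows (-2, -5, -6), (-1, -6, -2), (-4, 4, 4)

multipliers: 1/2, 2, -4

Forward elimination:
R2 <- R2 - (1/2)*R1:  [    0  -7/2     1 ]
R3 <- R3 - (2)*R1:  [  0  14  16 ]
R3 <- R3 - (-4)*R2:  [  0   0  20 ]
Multipliers (in order of application): m_{21} = 1/2, m_{31} = 2, m_{32} = -4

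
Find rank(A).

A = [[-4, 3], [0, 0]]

Row reduction:
Row echelon form:
[ -4  3 ]
[  0  0 ]
Nonzero rows / pivot columns: 1

rank(A) = 1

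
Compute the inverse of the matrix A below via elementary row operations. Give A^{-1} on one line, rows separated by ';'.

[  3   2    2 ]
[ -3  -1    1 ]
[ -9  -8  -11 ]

inverse = [19/3 2 4/3; -14 -5 -3; 5 2 1]

Gauss-Jordan on [A | I]:
R1 <- (1/3)*R1:  [   1  2/3  2/3  |  1/3    0    0 ]
R2 <- R2 - (-3)*R1:  [ 0  1  3  |  1  1  0 ]
R3 <- R3 - (-9)*R1:  [  0  -2  -5  |   3   0   1 ]
R1 <- R1 - (2/3)*R2:  [    1     0  -4/3  |  -1/3  -2/3     0 ]
R3 <- R3 - (-2)*R2:  [ 0  0  1  |  5  2  1 ]
R1 <- R1 - (-4/3)*R3:  [    1     0     0  |  19/3     2   4/3 ]
R2 <- R2 - (3)*R3:  [   0    1    0  |  -14   -5   -3 ]
Right block of [I | A^{-1}] is the inverse:
[ 19/3   2  4/3 ]
[  -14  -5   -3 ]
[    5   2    1 ]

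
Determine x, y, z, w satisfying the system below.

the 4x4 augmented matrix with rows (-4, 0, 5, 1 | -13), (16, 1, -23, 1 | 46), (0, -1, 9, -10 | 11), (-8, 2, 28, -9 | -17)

(3, -1, 0, -1)

Forward elimination on [A|b]:
R2 <- R2 - (-4)*R1:  [  0   1  -3   5  -6 ]
R4 <- R4 - (2)*R1:  [   0    2   18  -11    9 ]
R3 <- R3 - (-1)*R2:  [  0   0   6  -5   5 ]
R4 <- R4 - (2)*R2:  [   0    0   24  -21   21 ]
R4 <- R4 - (4)*R3:  [  0   0   0  -1   1 ]
Row echelon form:
[ -4  0   5   1  |  -13 ]
[  0  1  -3   5  |   -6 ]
[  0  0   6  -5  |    5 ]
[  0  0   0  -1  |    1 ]
Back-substitution:
w = (1) / -1 = -1
z = (5 - (-5)*(-1)) / 6 = 0
y = (-6 - (-3)*(0) - (5)*(-1)) / 1 = -1
x = (-13 - (5)*(0) - (1)*(-1)) / -4 = 3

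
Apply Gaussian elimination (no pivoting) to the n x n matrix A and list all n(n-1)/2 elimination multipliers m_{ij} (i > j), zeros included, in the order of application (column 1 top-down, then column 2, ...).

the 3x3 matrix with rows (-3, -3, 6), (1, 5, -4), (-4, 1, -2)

multipliers: -1/3, 4/3, 5/4

Forward elimination:
R2 <- R2 - (-1/3)*R1:  [  0   4  -2 ]
R3 <- R3 - (4/3)*R1:  [   0    5  -10 ]
R3 <- R3 - (5/4)*R2:  [     0      0  -15/2 ]
Multipliers (in order of application): m_{21} = -1/3, m_{31} = 4/3, m_{32} = 5/4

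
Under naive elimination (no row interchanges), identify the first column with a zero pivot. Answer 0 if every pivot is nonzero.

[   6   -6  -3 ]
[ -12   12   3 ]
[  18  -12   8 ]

Naive forward elimination:
R2 <- R2 - (-2)*R1:  [  0   0  -3 ]
R3 <- R3 - (3)*R1:  [  0   6  17 ]
Matrix at this point:
[ 6  -6  -3 ]
[ 0   0  -3 ]
[ 0   6  17 ]
Pivot entry (2,2) is zero but row 3 has 6 in column 2 -> naive elimination stops; a row interchange (e.g. R2 <-> R3) would be required here.

first zero-pivot column = 2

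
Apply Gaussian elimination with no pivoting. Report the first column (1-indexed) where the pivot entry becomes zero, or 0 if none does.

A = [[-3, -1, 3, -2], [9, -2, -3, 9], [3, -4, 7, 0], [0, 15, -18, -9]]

first zero-pivot column = 4

Naive forward elimination:
R2 <- R2 - (-3)*R1:  [  0  -5   6   3 ]
R3 <- R3 - (-1)*R1:  [  0  -5  10  -2 ]
R3 <- R3 - (1)*R2:  [  0   0   4  -5 ]
R4 <- R4 - (-3)*R2:  [ 0  0  0  0 ]
Matrix at this point:
[ -3  -1  3  -2 ]
[  0  -5  6   3 ]
[  0   0  4  -5 ]
[  0   0  0   0 ]
Pivot entry (4,4) in the last row is zero and there are no rows below to swap with -> zero pivot in column 4 (A is singular).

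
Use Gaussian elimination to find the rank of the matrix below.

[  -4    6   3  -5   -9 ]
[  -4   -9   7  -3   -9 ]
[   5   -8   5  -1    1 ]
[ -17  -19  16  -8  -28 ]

rank(A) = 3

Row reduction:
R2 <- R2 - (1)*R1:  [   0  -15    4    2    0 ]
R3 <- R3 - (-5/4)*R1:  [     0   -1/2   35/4  -29/4  -41/4 ]
R4 <- R4 - (17/4)*R1:  [     0  -89/2   13/4   53/4   41/4 ]
R3 <- R3 - (1/30)*R2:  [       0        0   517/60  -439/60    -41/4 ]
R4 <- R4 - (89/30)*R2:  [       0        0  -517/60   439/60     41/4 ]
R4 <- R4 - (-1)*R3:  [ 0  0  0  0  0 ]
Row echelon form:
[ -4    6       3       -5     -9 ]
[  0  -15       4        2      0 ]
[  0    0  517/60  -439/60  -41/4 ]
[  0    0       0        0      0 ]
Nonzero rows / pivot columns: 3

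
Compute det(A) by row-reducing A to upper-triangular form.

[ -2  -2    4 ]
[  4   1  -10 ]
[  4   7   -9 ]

Forward elimination:
R2 <- R2 - (-2)*R1:  [  0  -3  -2 ]
R3 <- R3 - (-2)*R1:  [  0   3  -1 ]
R3 <- R3 - (-1)*R2:  [  0   0  -3 ]
Upper-triangular form:
[ -2  -2   4 ]
[  0  -3  -2 ]
[  0   0  -3 ]
det(A) = (-1)^0 * (-2) * (-3) * (-3) = -18  (0 row swaps -> sign +1)

det(A) = -18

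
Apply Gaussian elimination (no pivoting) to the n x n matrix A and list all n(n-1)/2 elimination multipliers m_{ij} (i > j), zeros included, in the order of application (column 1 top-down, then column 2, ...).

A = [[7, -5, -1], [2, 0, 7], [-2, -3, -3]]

Forward elimination:
R2 <- R2 - (2/7)*R1:  [    0  10/7  51/7 ]
R3 <- R3 - (-2/7)*R1:  [     0  -31/7  -23/7 ]
R3 <- R3 - (-31/10)*R2:  [      0       0  193/10 ]
Multipliers (in order of application): m_{21} = 2/7, m_{31} = -2/7, m_{32} = -31/10

multipliers: 2/7, -2/7, -31/10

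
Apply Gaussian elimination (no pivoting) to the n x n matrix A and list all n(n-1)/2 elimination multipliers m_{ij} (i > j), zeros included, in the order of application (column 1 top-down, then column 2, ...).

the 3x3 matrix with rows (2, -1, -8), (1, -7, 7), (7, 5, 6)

Forward elimination:
R2 <- R2 - (1/2)*R1:  [     0  -13/2     11 ]
R3 <- R3 - (7/2)*R1:  [    0  17/2    34 ]
R3 <- R3 - (-17/13)*R2:  [      0       0  629/13 ]
Multipliers (in order of application): m_{21} = 1/2, m_{31} = 7/2, m_{32} = -17/13

multipliers: 1/2, 7/2, -17/13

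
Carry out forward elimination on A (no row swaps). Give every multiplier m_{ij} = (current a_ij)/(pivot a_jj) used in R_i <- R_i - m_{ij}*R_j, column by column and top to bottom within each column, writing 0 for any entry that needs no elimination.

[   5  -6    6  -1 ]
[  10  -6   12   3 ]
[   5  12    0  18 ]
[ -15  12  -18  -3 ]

multipliers: 2, 1, -3, 3, -1, 0

Forward elimination:
R2 <- R2 - (2)*R1:  [ 0  6  0  5 ]
R3 <- R3 - (1)*R1:  [  0  18  -6  19 ]
R4 <- R4 - (-3)*R1:  [  0  -6   0  -6 ]
R3 <- R3 - (3)*R2:  [  0   0  -6   4 ]
R4 <- R4 - (-1)*R2:  [  0   0   0  -1 ]
R4: entry in column 3 is already 0 -> m_{43} = 0 (no row operation needed)
Multipliers (in order of application): m_{21} = 2, m_{31} = 1, m_{41} = -3, m_{32} = 3, m_{42} = -1, m_{43} = 0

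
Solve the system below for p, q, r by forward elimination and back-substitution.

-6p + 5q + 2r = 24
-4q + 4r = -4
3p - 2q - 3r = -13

(-2, 2, 1)

Forward elimination on [A|b]:
R3 <- R3 - (-1/2)*R1:  [   0  1/2   -2   -1 ]
R3 <- R3 - (-1/8)*R2:  [    0     0  -3/2  -3/2 ]
Row echelon form:
[ -6   5     2  |    24 ]
[  0  -4     4  |    -4 ]
[  0   0  -3/2  |  -3/2 ]
Back-substitution:
r = (-3/2) / (-3/2) = 1
q = (-4 - (4)*(1)) / -4 = 2
p = (24 - (5)*(2) - (2)*(1)) / -6 = -2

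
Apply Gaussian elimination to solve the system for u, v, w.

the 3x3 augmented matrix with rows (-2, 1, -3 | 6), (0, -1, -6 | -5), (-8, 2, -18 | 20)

Forward elimination on [A|b]:
R3 <- R3 - (4)*R1:  [  0  -2  -6  -4 ]
R3 <- R3 - (2)*R2:  [ 0  0  6  6 ]
Row echelon form:
[ -2   1  -3  |   6 ]
[  0  -1  -6  |  -5 ]
[  0   0   6  |   6 ]
Back-substitution:
w = (6) / 6 = 1
v = (-5 - (-6)*(1)) / -1 = -1
u = (6 - (1)*(-1) - (-3)*(1)) / -2 = -5

(-5, -1, 1)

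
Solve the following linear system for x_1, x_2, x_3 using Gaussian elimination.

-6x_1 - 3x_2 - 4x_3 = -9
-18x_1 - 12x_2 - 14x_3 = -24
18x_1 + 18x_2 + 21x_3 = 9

(3, 1, -3)

Forward elimination on [A|b]:
R2 <- R2 - (3)*R1:  [  0  -3  -2   3 ]
R3 <- R3 - (-3)*R1:  [   0    9    9  -18 ]
R3 <- R3 - (-3)*R2:  [  0   0   3  -9 ]
Row echelon form:
[ -6  -3  -4  |  -9 ]
[  0  -3  -2  |   3 ]
[  0   0   3  |  -9 ]
Back-substitution:
x_3 = (-9) / 3 = -3
x_2 = (3 - (-2)*(-3)) / -3 = 1
x_1 = (-9 - (-3)*(1) - (-4)*(-3)) / -6 = 3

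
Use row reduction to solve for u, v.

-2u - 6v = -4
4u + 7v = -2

(-4, 2)

Forward elimination on [A|b]:
R2 <- R2 - (-2)*R1:  [   0   -5  -10 ]
Row echelon form:
[ -2  -6  |   -4 ]
[  0  -5  |  -10 ]
Back-substitution:
v = (-10) / -5 = 2
u = (-4 - (-6)*(2)) / -2 = -4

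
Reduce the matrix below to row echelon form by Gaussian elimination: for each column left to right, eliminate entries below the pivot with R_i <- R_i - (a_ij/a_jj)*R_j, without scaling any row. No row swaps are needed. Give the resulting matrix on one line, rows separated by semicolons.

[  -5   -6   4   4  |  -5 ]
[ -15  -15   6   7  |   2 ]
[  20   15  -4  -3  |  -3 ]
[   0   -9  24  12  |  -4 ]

Forward elimination:
R2 <- R2 - (3)*R1:  [  0   3  -6  -5  17 ]
R3 <- R3 - (-4)*R1:  [   0   -9   12   13  -23 ]
R3 <- R3 - (-3)*R2:  [  0   0  -6  -2  28 ]
R4 <- R4 - (-3)*R2:  [  0   0   6  -3  47 ]
R4 <- R4 - (-1)*R3:  [  0   0   0  -5  75 ]
Row echelon form:
[ -5  -6   4   4  |  -5 ]
[  0   3  -6  -5  |  17 ]
[  0   0  -6  -2  |  28 ]
[  0   0   0  -5  |  75 ]

REF = [-5 -6 4 4 -5; 0 3 -6 -5 17; 0 0 -6 -2 28; 0 0 0 -5 75]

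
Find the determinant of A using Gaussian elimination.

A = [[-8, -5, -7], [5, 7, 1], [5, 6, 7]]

Forward elimination:
R2 <- R2 - (-5/8)*R1:  [     0   31/8  -27/8 ]
R3 <- R3 - (-5/8)*R1:  [    0  23/8  21/8 ]
R3 <- R3 - (23/31)*R2:  [      0       0  159/31 ]
Upper-triangular form:
[ -8    -5      -7 ]
[  0  31/8   -27/8 ]
[  0     0  159/31 ]
det(A) = (-1)^0 * (-8) * (31/8) * (159/31) = -159  (0 row swaps -> sign +1)

det(A) = -159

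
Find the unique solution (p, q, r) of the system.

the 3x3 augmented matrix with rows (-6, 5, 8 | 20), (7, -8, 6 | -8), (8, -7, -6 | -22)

(-2, 0, 1)

Forward elimination on [A|b]:
R2 <- R2 - (-7/6)*R1:  [     0  -13/6   46/3   46/3 ]
R3 <- R3 - (-4/3)*R1:  [    0  -1/3  14/3  14/3 ]
R3 <- R3 - (2/13)*R2:  [     0      0  30/13  30/13 ]
Row echelon form:
[ -6      5      8  |     20 ]
[  0  -13/6   46/3  |   46/3 ]
[  0      0  30/13  |  30/13 ]
Back-substitution:
r = (30/13) / (30/13) = 1
q = (46/3 - (46/3)*(1)) / (-13/6) = 0
p = (20 - (5)*(0) - (8)*(1)) / -6 = -2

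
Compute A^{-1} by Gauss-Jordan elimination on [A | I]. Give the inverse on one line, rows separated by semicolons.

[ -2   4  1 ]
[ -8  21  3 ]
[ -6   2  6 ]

inverse = [-12 11/5 9/10; -3 3/5 1/5; -11 2 1]

Gauss-Jordan on [A | I]:
R1 <- (1/-2)*R1:  [    1    -2  -1/2  |  -1/2     0     0 ]
R2 <- R2 - (-8)*R1:  [  0   5  -1  |  -4   1   0 ]
R3 <- R3 - (-6)*R1:  [   0  -10    3  |   -3    0    1 ]
R2 <- (1/5)*R2:  [    0     1  -1/5  |  -4/5   1/5     0 ]
R1 <- R1 - (-2)*R2:  [      1       0   -9/10  |  -21/10     2/5       0 ]
R3 <- R3 - (-10)*R2:  [   0    0    1  |  -11    2    1 ]
R1 <- R1 - (-9/10)*R3:  [    1     0     0  |   -12  11/5  9/10 ]
R2 <- R2 - (-1/5)*R3:  [   0    1    0  |   -3  3/5  1/5 ]
Right block of [I | A^{-1}] is the inverse:
[ -12  11/5  9/10 ]
[  -3   3/5   1/5 ]
[ -11     2     1 ]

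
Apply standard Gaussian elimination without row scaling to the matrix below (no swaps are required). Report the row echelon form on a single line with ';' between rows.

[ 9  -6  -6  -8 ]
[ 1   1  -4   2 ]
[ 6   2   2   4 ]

Forward elimination:
R2 <- R2 - (1/9)*R1:  [     0    5/3  -10/3   26/9 ]
R3 <- R3 - (2/3)*R1:  [    0     6     6  28/3 ]
R3 <- R3 - (18/5)*R2:  [      0       0      18  -16/15 ]
Row echelon form:
[ 9   -6     -6      -8 ]
[ 0  5/3  -10/3    26/9 ]
[ 0    0     18  -16/15 ]

REF = [9 -6 -6 -8; 0 5/3 -10/3 26/9; 0 0 18 -16/15]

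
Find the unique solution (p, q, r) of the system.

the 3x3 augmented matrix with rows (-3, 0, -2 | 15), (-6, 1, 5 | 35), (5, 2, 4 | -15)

Forward elimination on [A|b]:
R2 <- R2 - (2)*R1:  [ 0  1  9  5 ]
R3 <- R3 - (-5/3)*R1:  [   0    2  2/3   10 ]
R3 <- R3 - (2)*R2:  [     0      0  -52/3      0 ]
Row echelon form:
[ -3  0     -2  |  15 ]
[  0  1      9  |   5 ]
[  0  0  -52/3  |   0 ]
Back-substitution:
r = (0) / (-52/3) = 0
q = (5 - (9)*(0)) / 1 = 5
p = (15 - (-2)*(0)) / -3 = -5

(-5, 5, 0)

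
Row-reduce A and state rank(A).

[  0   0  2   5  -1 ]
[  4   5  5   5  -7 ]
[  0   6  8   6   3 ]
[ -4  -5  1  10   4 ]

Row reduction:
R1 <-> R2   (pivot in column 1 was zero)
[  4   5  5   5  -7 ]
[  0   0  2   5  -1 ]
[  0   6  8   6   3 ]
[ -4  -5  1  10   4 ]
R4 <- R4 - (-1)*R1:  [  0   0   6  15  -3 ]
R2 <-> R3   (pivot in column 2 was zero)
[ 4  5  5   5  -7 ]
[ 0  6  8   6   3 ]
[ 0  0  2   5  -1 ]
[ 0  0  6  15  -3 ]
R4 <- R4 - (3)*R3:  [ 0  0  0  0  0 ]
Row echelon form:
[ 4  5  5  5  -7 ]
[ 0  6  8  6   3 ]
[ 0  0  2  5  -1 ]
[ 0  0  0  0   0 ]
Nonzero rows / pivot columns: 3

rank(A) = 3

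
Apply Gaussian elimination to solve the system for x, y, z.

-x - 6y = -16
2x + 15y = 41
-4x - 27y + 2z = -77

(-2, 3, -2)

Forward elimination on [A|b]:
R2 <- R2 - (-2)*R1:  [ 0  3  0  9 ]
R3 <- R3 - (4)*R1:  [   0   -3    2  -13 ]
R3 <- R3 - (-1)*R2:  [  0   0   2  -4 ]
Row echelon form:
[ -1  -6  0  |  -16 ]
[  0   3  0  |    9 ]
[  0   0  2  |   -4 ]
Back-substitution:
z = (-4) / 2 = -2
y = (9) / 3 = 3
x = (-16 - (-6)*(3)) / -1 = -2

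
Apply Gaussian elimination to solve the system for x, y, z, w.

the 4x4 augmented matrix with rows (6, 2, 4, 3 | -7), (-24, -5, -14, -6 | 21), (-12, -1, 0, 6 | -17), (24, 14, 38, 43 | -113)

Forward elimination on [A|b]:
R2 <- R2 - (-4)*R1:  [  0   3   2   6  -7 ]
R3 <- R3 - (-2)*R1:  [   0    3    8   12  -31 ]
R4 <- R4 - (4)*R1:  [   0    6   22   31  -85 ]
R3 <- R3 - (1)*R2:  [   0    0    6    6  -24 ]
R4 <- R4 - (2)*R2:  [   0    0   18   19  -71 ]
R4 <- R4 - (3)*R3:  [ 0  0  0  1  1 ]
Row echelon form:
[ 6  2  4  3  |   -7 ]
[ 0  3  2  6  |   -7 ]
[ 0  0  6  6  |  -24 ]
[ 0  0  0  1  |    1 ]
Back-substitution:
w = (1) / 1 = 1
z = (-24 - (6)*(1)) / 6 = -5
y = (-7 - (2)*(-5) - (6)*(1)) / 3 = -1
x = (-7 - (2)*(-1) - (4)*(-5) - (3)*(1)) / 6 = 2

(2, -1, -5, 1)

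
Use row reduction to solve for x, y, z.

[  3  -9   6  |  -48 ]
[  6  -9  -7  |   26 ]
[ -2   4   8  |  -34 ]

(3, 3, -5)

Forward elimination on [A|b]:
R2 <- R2 - (2)*R1:  [   0    9  -19  122 ]
R3 <- R3 - (-2/3)*R1:  [   0   -2   12  -66 ]
R3 <- R3 - (-2/9)*R2:  [      0       0    70/9  -350/9 ]
Row echelon form:
[ 3  -9     6  |     -48 ]
[ 0   9   -19  |     122 ]
[ 0   0  70/9  |  -350/9 ]
Back-substitution:
z = (-350/9) / (70/9) = -5
y = (122 - (-19)*(-5)) / 9 = 3
x = (-48 - (-9)*(3) - (6)*(-5)) / 3 = 3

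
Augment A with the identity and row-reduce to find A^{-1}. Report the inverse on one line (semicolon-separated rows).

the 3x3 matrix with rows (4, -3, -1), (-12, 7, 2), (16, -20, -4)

Gauss-Jordan on [A | I]:
R1 <- (1/4)*R1:  [    1  -3/4  -1/4  |   1/4     0     0 ]
R2 <- R2 - (-12)*R1:  [  0  -2  -1  |   3   1   0 ]
R3 <- R3 - (16)*R1:  [  0  -8   0  |  -4   0   1 ]
R2 <- (1/-2)*R2:  [    0     1   1/2  |  -3/2  -1/2     0 ]
R1 <- R1 - (-3/4)*R2:  [    1     0   1/8  |  -7/8  -3/8     0 ]
R3 <- R3 - (-8)*R2:  [   0    0    4  |  -16   -4    1 ]
R3 <- (1/4)*R3:  [   0    0    1  |   -4   -1  1/4 ]
R1 <- R1 - (1/8)*R3:  [     1      0      0  |   -3/8   -1/4  -1/32 ]
R2 <- R2 - (1/2)*R3:  [    0     1     0  |   1/2     0  -1/8 ]
Right block of [I | A^{-1}] is the inverse:
[ -3/8  -1/4  -1/32 ]
[  1/2     0   -1/8 ]
[   -4    -1    1/4 ]

inverse = [-3/8 -1/4 -1/32; 1/2 0 -1/8; -4 -1 1/4]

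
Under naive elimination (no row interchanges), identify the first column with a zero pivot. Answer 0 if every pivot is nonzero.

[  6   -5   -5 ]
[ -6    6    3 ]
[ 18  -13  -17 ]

Naive forward elimination:
R2 <- R2 - (-1)*R1:  [  0   1  -2 ]
R3 <- R3 - (3)*R1:  [  0   2  -2 ]
R3 <- R3 - (2)*R2:  [ 0  0  2 ]
All pivots nonzero; naive elimination completes without hitting a zero pivot.

first zero-pivot column = 0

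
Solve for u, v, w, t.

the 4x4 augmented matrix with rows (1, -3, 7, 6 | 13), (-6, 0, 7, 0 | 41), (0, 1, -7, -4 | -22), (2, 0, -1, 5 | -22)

Forward elimination on [A|b]:
R2 <- R2 - (-6)*R1:  [   0  -18   49   36  119 ]
R4 <- R4 - (2)*R1:  [   0    6  -15   -7  -48 ]
R3 <- R3 - (-1/18)*R2:  [       0        0   -77/18       -2  -277/18 ]
R4 <- R4 - (-1/3)*R2:  [     0      0    4/3      5  -25/3 ]
R4 <- R4 - (-24/77)*R3:  [        0         0         0    337/77  -1011/77 ]
Row echelon form:
[ 1   -3       7       6  |        13 ]
[ 0  -18      49      36  |       119 ]
[ 0    0  -77/18      -2  |   -277/18 ]
[ 0    0       0  337/77  |  -1011/77 ]
Back-substitution:
t = (-1011/77) / (337/77) = -3
w = (-277/18 - (-2)*(-3)) / (-77/18) = 5
v = (119 - (49)*(5) - (36)*(-3)) / -18 = 1
u = (13 - (-3)*(1) - (7)*(5) - (6)*(-3)) / 1 = -1

(-1, 1, 5, -3)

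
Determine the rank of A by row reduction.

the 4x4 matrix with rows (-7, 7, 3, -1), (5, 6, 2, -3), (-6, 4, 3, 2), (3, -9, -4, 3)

rank(A) = 4

Row reduction:
R2 <- R2 - (-5/7)*R1:  [     0     11   29/7  -26/7 ]
R3 <- R3 - (6/7)*R1:  [    0    -2   3/7  20/7 ]
R4 <- R4 - (-3/7)*R1:  [     0     -6  -19/7   18/7 ]
R3 <- R3 - (-2/11)*R2:  [     0      0  13/11  24/11 ]
R4 <- R4 - (-6/11)*R2:  [     0      0  -5/11   6/11 ]
R4 <- R4 - (-5/13)*R3:  [     0      0      0  18/13 ]
Row echelon form:
[ -7   7      3     -1 ]
[  0  11   29/7  -26/7 ]
[  0   0  13/11  24/11 ]
[  0   0      0  18/13 ]
Nonzero rows / pivot columns: 4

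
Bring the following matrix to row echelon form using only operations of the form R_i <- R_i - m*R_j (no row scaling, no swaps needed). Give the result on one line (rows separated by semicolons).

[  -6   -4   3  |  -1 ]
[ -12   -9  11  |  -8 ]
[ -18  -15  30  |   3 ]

Forward elimination:
R2 <- R2 - (2)*R1:  [  0  -1   5  -6 ]
R3 <- R3 - (3)*R1:  [  0  -3  21   6 ]
R3 <- R3 - (3)*R2:  [  0   0   6  24 ]
Row echelon form:
[ -6  -4  3  |  -1 ]
[  0  -1  5  |  -6 ]
[  0   0  6  |  24 ]

REF = [-6 -4 3 -1; 0 -1 5 -6; 0 0 6 24]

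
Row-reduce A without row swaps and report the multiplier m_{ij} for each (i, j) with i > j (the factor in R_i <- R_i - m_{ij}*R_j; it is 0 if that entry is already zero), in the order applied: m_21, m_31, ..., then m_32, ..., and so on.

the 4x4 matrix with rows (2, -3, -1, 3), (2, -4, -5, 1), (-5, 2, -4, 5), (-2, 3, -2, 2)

Forward elimination:
R2 <- R2 - (1)*R1:  [  0  -1  -4  -2 ]
R3 <- R3 - (-5/2)*R1:  [     0  -11/2  -13/2   25/2 ]
R4 <- R4 - (-1)*R1:  [  0   0  -3   5 ]
R3 <- R3 - (11/2)*R2:  [    0     0  31/2  47/2 ]
R4: entry in column 2 is already 0 -> m_{42} = 0 (no row operation needed)
R4 <- R4 - (-6/31)*R3:  [      0       0       0  296/31 ]
Multipliers (in order of application): m_{21} = 1, m_{31} = -5/2, m_{41} = -1, m_{32} = 11/2, m_{42} = 0, m_{43} = -6/31

multipliers: 1, -5/2, -1, 11/2, 0, -6/31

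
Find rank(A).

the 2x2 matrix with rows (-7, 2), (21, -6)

rank(A) = 1

Row reduction:
R2 <- R2 - (-3)*R1:  [ 0  0 ]
Row echelon form:
[ -7  2 ]
[  0  0 ]
Nonzero rows / pivot columns: 1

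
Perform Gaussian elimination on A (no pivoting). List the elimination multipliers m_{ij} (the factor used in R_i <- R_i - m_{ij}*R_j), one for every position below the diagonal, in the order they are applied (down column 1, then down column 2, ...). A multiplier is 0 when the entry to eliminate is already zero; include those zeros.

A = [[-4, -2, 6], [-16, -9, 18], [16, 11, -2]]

Forward elimination:
R2 <- R2 - (4)*R1:  [  0  -1  -6 ]
R3 <- R3 - (-4)*R1:  [  0   3  22 ]
R3 <- R3 - (-3)*R2:  [ 0  0  4 ]
Multipliers (in order of application): m_{21} = 4, m_{31} = -4, m_{32} = -3

multipliers: 4, -4, -3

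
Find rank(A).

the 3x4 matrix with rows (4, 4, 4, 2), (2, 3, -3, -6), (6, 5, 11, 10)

rank(A) = 2

Row reduction:
R2 <- R2 - (1/2)*R1:  [  0   1  -5  -7 ]
R3 <- R3 - (3/2)*R1:  [  0  -1   5   7 ]
R3 <- R3 - (-1)*R2:  [ 0  0  0  0 ]
Row echelon form:
[ 4  4   4   2 ]
[ 0  1  -5  -7 ]
[ 0  0   0   0 ]
Nonzero rows / pivot columns: 2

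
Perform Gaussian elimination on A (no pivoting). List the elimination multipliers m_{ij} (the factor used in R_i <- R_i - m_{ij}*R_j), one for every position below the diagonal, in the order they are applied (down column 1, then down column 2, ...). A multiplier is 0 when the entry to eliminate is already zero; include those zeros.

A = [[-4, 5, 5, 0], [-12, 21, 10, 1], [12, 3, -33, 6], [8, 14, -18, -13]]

Forward elimination:
R2 <- R2 - (3)*R1:  [  0   6  -5   1 ]
R3 <- R3 - (-3)*R1:  [   0   18  -18    6 ]
R4 <- R4 - (-2)*R1:  [   0   24   -8  -13 ]
R3 <- R3 - (3)*R2:  [  0   0  -3   3 ]
R4 <- R4 - (4)*R2:  [   0    0   12  -17 ]
R4 <- R4 - (-4)*R3:  [  0   0   0  -5 ]
Multipliers (in order of application): m_{21} = 3, m_{31} = -3, m_{41} = -2, m_{32} = 3, m_{42} = 4, m_{43} = -4

multipliers: 3, -3, -2, 3, 4, -4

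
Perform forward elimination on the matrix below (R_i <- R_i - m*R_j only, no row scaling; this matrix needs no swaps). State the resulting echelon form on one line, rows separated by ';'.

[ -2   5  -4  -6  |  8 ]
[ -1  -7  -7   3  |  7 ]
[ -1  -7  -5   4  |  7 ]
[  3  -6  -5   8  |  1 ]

Forward elimination:
R2 <- R2 - (1/2)*R1:  [     0  -19/2     -5      6      3 ]
R3 <- R3 - (1/2)*R1:  [     0  -19/2     -3      7      3 ]
R4 <- R4 - (-3/2)*R1:  [   0  3/2  -11   -1   13 ]
R3 <- R3 - (1)*R2:  [ 0  0  2  1  0 ]
R4 <- R4 - (-3/19)*R2:  [       0        0  -224/19    -1/19   256/19 ]
R4 <- R4 - (-112/19)*R3:  [      0       0       0  111/19  256/19 ]
Row echelon form:
[ -2      5  -4      -6  |       8 ]
[  0  -19/2  -5       6  |       3 ]
[  0      0   2       1  |       0 ]
[  0      0   0  111/19  |  256/19 ]

REF = [-2 5 -4 -6 8; 0 -19/2 -5 6 3; 0 0 2 1 0; 0 0 0 111/19 256/19]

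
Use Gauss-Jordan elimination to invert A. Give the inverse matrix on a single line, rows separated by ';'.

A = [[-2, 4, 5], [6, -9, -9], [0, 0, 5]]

Gauss-Jordan on [A | I]:
R1 <- (1/-2)*R1:  [    1    -2  -5/2  |  -1/2     0     0 ]
R2 <- R2 - (6)*R1:  [ 0  3  6  |  3  1  0 ]
R2 <- (1/3)*R2:  [   0    1    2  |    1  1/3    0 ]
R1 <- R1 - (-2)*R2:  [   1    0  3/2  |  3/2  2/3    0 ]
R3 <- (1/5)*R3:  [   0    0    1  |    0    0  1/5 ]
R1 <- R1 - (3/2)*R3:  [     1      0      0  |    3/2    2/3  -3/10 ]
R2 <- R2 - (2)*R3:  [    0     1     0  |     1   1/3  -2/5 ]
Right block of [I | A^{-1}] is the inverse:
[ 3/2  2/3  -3/10 ]
[   1  1/3   -2/5 ]
[   0    0    1/5 ]

inverse = [3/2 2/3 -3/10; 1 1/3 -2/5; 0 0 1/5]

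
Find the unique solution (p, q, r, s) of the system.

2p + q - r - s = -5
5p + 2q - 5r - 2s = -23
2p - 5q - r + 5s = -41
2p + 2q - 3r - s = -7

(-4, 4, 3, -2)

Forward elimination on [A|b]:
R2 <- R2 - (5/2)*R1:  [     0   -1/2   -5/2    1/2  -21/2 ]
R3 <- R3 - (1)*R1:  [   0   -6    0    6  -36 ]
R4 <- R4 - (1)*R1:  [  0   1  -2   0  -2 ]
R3 <- R3 - (12)*R2:  [  0   0  30   0  90 ]
R4 <- R4 - (-2)*R2:  [   0    0   -7    1  -23 ]
R4 <- R4 - (-7/30)*R3:  [  0   0   0   1  -2 ]
Row echelon form:
[ 2     1    -1   -1  |     -5 ]
[ 0  -1/2  -5/2  1/2  |  -21/2 ]
[ 0     0    30    0  |     90 ]
[ 0     0     0    1  |     -2 ]
Back-substitution:
s = (-2) / 1 = -2
r = (90) / 30 = 3
q = (-21/2 - (-5/2)*(3) - (1/2)*(-2)) / (-1/2) = 4
p = (-5 - (1)*(4) - (-1)*(3) - (-1)*(-2)) / 2 = -4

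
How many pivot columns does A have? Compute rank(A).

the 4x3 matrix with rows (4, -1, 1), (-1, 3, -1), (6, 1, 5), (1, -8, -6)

rank(A) = 3

Row reduction:
R2 <- R2 - (-1/4)*R1:  [    0  11/4  -3/4 ]
R3 <- R3 - (3/2)*R1:  [   0  5/2  7/2 ]
R4 <- R4 - (1/4)*R1:  [     0  -31/4  -25/4 ]
R3 <- R3 - (10/11)*R2:  [     0      0  46/11 ]
R4 <- R4 - (-31/11)*R2:  [      0       0  -92/11 ]
R4 <- R4 - (-2)*R3:  [ 0  0  0 ]
Row echelon form:
[ 4    -1      1 ]
[ 0  11/4   -3/4 ]
[ 0     0  46/11 ]
[ 0     0      0 ]
Nonzero rows / pivot columns: 3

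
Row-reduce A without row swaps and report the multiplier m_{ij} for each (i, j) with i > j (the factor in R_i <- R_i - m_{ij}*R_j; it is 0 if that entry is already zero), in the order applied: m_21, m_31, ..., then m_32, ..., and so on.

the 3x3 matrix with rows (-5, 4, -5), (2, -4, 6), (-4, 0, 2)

Forward elimination:
R2 <- R2 - (-2/5)*R1:  [     0  -12/5      4 ]
R3 <- R3 - (4/5)*R1:  [     0  -16/5      6 ]
R3 <- R3 - (4/3)*R2:  [   0    0  2/3 ]
Multipliers (in order of application): m_{21} = -2/5, m_{31} = 4/5, m_{32} = 4/3

multipliers: -2/5, 4/5, 4/3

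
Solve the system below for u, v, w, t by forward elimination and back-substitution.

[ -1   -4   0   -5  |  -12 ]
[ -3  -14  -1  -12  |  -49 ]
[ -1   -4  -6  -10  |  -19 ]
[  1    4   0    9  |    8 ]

Forward elimination on [A|b]:
R2 <- R2 - (3)*R1:  [   0   -2   -1    3  -13 ]
R3 <- R3 - (1)*R1:  [  0   0  -6  -5  -7 ]
R4 <- R4 - (-1)*R1:  [  0   0   0   4  -4 ]
Row echelon form:
[ -1  -4   0  -5  |  -12 ]
[  0  -2  -1   3  |  -13 ]
[  0   0  -6  -5  |   -7 ]
[  0   0   0   4  |   -4 ]
Back-substitution:
t = (-4) / 4 = -1
w = (-7 - (-5)*(-1)) / -6 = 2
v = (-13 - (-1)*(2) - (3)*(-1)) / -2 = 4
u = (-12 - (-4)*(4) - (-5)*(-1)) / -1 = 1

(1, 4, 2, -1)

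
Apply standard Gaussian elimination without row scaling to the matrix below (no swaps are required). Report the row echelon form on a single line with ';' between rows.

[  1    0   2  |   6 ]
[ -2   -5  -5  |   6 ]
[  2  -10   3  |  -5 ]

Forward elimination:
R2 <- R2 - (-2)*R1:  [  0  -5  -1  18 ]
R3 <- R3 - (2)*R1:  [   0  -10   -1  -17 ]
R3 <- R3 - (2)*R2:  [   0    0    1  -53 ]
Row echelon form:
[ 1   0   2  |    6 ]
[ 0  -5  -1  |   18 ]
[ 0   0   1  |  -53 ]

REF = [1 0 2 6; 0 -5 -1 18; 0 0 1 -53]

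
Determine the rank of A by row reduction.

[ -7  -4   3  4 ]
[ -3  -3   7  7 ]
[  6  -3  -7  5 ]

Row reduction:
R2 <- R2 - (3/7)*R1:  [    0  -9/7  40/7  37/7 ]
R3 <- R3 - (-6/7)*R1:  [     0  -45/7  -31/7   59/7 ]
R3 <- R3 - (5)*R2:  [   0    0  -33  -18 ]
Row echelon form:
[ -7    -4     3     4 ]
[  0  -9/7  40/7  37/7 ]
[  0     0   -33   -18 ]
Nonzero rows / pivot columns: 3

rank(A) = 3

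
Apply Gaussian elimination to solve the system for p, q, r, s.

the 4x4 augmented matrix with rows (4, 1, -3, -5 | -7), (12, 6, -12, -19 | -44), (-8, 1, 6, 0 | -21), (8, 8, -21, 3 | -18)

Forward elimination on [A|b]:
R2 <- R2 - (3)*R1:  [   0    3   -3   -4  -23 ]
R3 <- R3 - (-2)*R1:  [   0    3    0  -10  -35 ]
R4 <- R4 - (2)*R1:  [   0    6  -15   13   -4 ]
R3 <- R3 - (1)*R2:  [   0    0    3   -6  -12 ]
R4 <- R4 - (2)*R2:  [  0   0  -9  21  42 ]
R4 <- R4 - (-3)*R3:  [ 0  0  0  3  6 ]
Row echelon form:
[ 4  1  -3  -5  |   -7 ]
[ 0  3  -3  -4  |  -23 ]
[ 0  0   3  -6  |  -12 ]
[ 0  0   0   3  |    6 ]
Back-substitution:
s = (6) / 3 = 2
r = (-12 - (-6)*(2)) / 3 = 0
q = (-23 - (-3)*(0) - (-4)*(2)) / 3 = -5
p = (-7 - (1)*(-5) - (-3)*(0) - (-5)*(2)) / 4 = 2

(2, -5, 0, 2)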